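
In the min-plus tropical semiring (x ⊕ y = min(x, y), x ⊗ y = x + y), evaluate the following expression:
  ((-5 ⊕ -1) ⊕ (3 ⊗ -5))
((-5 ⊕ -1) ⊕ (3 ⊗ -5)) = -5

Expand innermost to outermost. Recall ⊕ takes the minimum of its arguments and ⊗ takes their sum. Working out the expression ((-5 ⊕ -1) ⊕ (3 ⊗ -5)) gives -5.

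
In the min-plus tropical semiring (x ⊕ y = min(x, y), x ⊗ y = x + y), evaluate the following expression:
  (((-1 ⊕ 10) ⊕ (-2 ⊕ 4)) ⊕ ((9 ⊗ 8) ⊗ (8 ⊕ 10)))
(((-1 ⊕ 10) ⊕ (-2 ⊕ 4)) ⊕ ((9 ⊗ 8) ⊗ (8 ⊕ 10))) = -2

Expand innermost to outermost. Recall ⊕ takes the minimum of its arguments and ⊗ takes their sum. Working out the expression (((-1 ⊕ 10) ⊕ (-2 ⊕ 4)) ⊕ ((9 ⊗ 8) ⊗ (8 ⊕ 10))) gives -2.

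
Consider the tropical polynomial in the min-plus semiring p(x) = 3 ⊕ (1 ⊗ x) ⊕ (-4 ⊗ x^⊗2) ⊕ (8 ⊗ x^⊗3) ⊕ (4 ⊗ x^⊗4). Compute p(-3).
p(-3) = -10

A tropical monomial a ⊗ x^⊗i evaluates to a + i · x. Evaluating each term at x = -3:
  Term 0 contributes 3 + 0 · -3 = 3
  Term 1 contributes 1 + 1 · -3 = -2
  Term 2 contributes -4 + 2 · -3 = -10
  Term 3 contributes 8 + 3 · -3 = -1
  Term 4 contributes 4 + 4 · -3 = -8
p(-3) = ⊕ of these = min[3, -2, -10, -1, -8] = -10.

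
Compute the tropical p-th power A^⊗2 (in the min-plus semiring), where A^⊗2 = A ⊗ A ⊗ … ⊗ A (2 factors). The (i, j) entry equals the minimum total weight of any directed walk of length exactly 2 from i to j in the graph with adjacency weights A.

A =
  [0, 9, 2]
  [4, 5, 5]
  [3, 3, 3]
A^⊗2 =
  [0, 5, 2]
  [4, 8, 6]
  [3, 6, 5]

Each entry (A^⊗2)_ij equals the minimum over all length-2 walks i = v_0 → v_1 → … → v_2 = j of Σ_t A[v_t][v_{t+1}]. For example, for (i, j) = (0, 2) we minimise over 3 possible intermediate vertex sequences; the minimum is 2, attained along the walk 0 → 0 → 2.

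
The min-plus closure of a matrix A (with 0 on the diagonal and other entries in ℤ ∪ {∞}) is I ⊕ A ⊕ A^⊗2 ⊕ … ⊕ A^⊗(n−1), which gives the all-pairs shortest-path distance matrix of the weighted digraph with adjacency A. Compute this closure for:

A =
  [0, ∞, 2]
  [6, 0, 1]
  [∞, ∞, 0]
Closure =
  [0, ∞, 2]
  [6, 0, 1]
  [∞, ∞, 0]

This is the Floyd-Warshall all-pairs shortest-path computation. For each intermediate vertex k = 0, 1, …, 2, update dist[i][j] ← min(dist[i][j], dist[i][k] + dist[k][j]). The final matrix gives, for each (i, j), the minimum total weight of any directed path from i to j (possibly empty when i = j).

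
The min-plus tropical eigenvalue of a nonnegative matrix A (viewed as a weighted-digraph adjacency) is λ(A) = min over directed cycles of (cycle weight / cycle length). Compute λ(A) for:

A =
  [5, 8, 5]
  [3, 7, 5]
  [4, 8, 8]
λ(A) = 9/2

Enumerate directed cycles and compute their means (weight / length). Sample:
  cycle 0 → 0: weight = 5, length = 1, mean = 5/1 ≈ 5.000
  cycle 1 → 1: weight = 7, length = 1, mean = 7/1 ≈ 7.000
  cycle 2 → 2: weight = 8, length = 1, mean = 8/1 ≈ 8.000
  cycle 0 → 1 → 0: weight = 11, length = 2, mean = 11/2 ≈ 5.500
  cycle 0 → 2 → 0: weight = 9, length = 2, mean = 9/2 ≈ 4.500
  cycle 1 → 0 → 1: weight = 11, length = 2, mean = 11/2 ≈ 5.500
Minimum mean = 4.500, attained e.g. along the cycle 0 → 2 → 0 with weight 9 and length 2. So λ(A) = 9/2 = 9/2.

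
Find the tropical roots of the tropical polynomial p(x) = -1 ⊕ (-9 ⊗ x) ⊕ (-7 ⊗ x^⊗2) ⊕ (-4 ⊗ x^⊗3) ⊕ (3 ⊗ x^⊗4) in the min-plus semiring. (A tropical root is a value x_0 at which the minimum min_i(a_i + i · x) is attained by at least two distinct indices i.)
Roots: {-7, -3, -2, 8}

Each tropical root is a break point of the lower envelope of the lines y = a_i + i · x (there are 5 lines, with slopes 0, 1, ..., 4). Only the lines that attain the minimum somewhere contribute to roots; other lines are dominated. Here the surviving (envelope) indices are i = 4, i = 3, i = 2, i = 1, i = 0.
Intersections between consecutive envelope lines give the roots: for adjacent envelope indices i < j the intersection is x = (a_i − a_j) / (j − i). Reading off the sorted break points: {-7, -3, -2, 8}.
Verification: at each break x_0, at least two indices attain the minimum of min_i(a_i + i · x_0).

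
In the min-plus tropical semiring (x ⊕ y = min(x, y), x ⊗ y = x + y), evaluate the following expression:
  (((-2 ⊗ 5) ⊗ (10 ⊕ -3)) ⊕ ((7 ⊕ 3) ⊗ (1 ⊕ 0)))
(((-2 ⊗ 5) ⊗ (10 ⊕ -3)) ⊕ ((7 ⊕ 3) ⊗ (1 ⊕ 0))) = 0

Expand innermost to outermost. Recall ⊕ takes the minimum of its arguments and ⊗ takes their sum. Working out the expression (((-2 ⊗ 5) ⊗ (10 ⊕ -3)) ⊕ ((7 ⊕ 3) ⊗ (1 ⊕ 0))) gives 0.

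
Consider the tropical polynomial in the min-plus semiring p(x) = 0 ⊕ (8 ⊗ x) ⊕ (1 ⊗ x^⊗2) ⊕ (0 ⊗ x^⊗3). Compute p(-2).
p(-2) = -6

A tropical monomial a ⊗ x^⊗i evaluates to a + i · x. Evaluating each term at x = -2:
  Term 0 contributes 0 + 0 · -2 = 0
  Term 1 contributes 8 + 1 · -2 = 6
  Term 2 contributes 1 + 2 · -2 = -3
  Term 3 contributes 0 + 3 · -2 = -6
p(-2) = ⊕ of these = min[0, 6, -3, -6] = -6.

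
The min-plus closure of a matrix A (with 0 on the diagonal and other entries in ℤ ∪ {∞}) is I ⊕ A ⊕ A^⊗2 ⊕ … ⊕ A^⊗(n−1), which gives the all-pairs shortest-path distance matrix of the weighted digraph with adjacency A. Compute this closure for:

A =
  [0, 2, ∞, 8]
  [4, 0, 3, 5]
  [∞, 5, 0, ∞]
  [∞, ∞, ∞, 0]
Closure =
  [0, 2, 5, 7]
  [4, 0, 3, 5]
  [9, 5, 0, 10]
  [∞, ∞, ∞, 0]

This is the Floyd-Warshall all-pairs shortest-path computation. For each intermediate vertex k = 0, 1, …, 3, update dist[i][j] ← min(dist[i][j], dist[i][k] + dist[k][j]). The final matrix gives, for each (i, j), the minimum total weight of any directed path from i to j (possibly empty when i = j).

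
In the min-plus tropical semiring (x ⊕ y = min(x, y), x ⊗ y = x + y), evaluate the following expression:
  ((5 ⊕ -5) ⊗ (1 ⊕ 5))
((5 ⊕ -5) ⊗ (1 ⊕ 5)) = -4

Expand innermost to outermost. Recall ⊕ takes the minimum of its arguments and ⊗ takes their sum. Working out the expression ((5 ⊕ -5) ⊗ (1 ⊕ 5)) gives -4.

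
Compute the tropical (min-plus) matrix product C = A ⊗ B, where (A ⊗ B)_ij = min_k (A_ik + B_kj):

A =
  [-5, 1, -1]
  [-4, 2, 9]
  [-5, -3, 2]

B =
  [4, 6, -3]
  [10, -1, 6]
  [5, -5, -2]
A ⊗ B =
  [-1, -6, -8]
  [0, 1, -7]
  [-1, -4, -8]

Apply the min-plus product entry-by-entry:
  C[0][0] = min over k of (A[0][0] + B[0][0] = -5 + 4 = -1, A[0][1] + B[1][0] = 1 + 10 = 11, A[0][2] + B[2][0] = -1 + 5 = 4) = -1 (attained at k = 0)
  C[0][1] = min over k of (A[0][0] + B[0][1] = -5 + 6 = 1, A[0][1] + B[1][1] = 1 + -1 = 0, A[0][2] + B[2][1] = -1 + -5 = -6) = -6 (attained at k = 2)
  C[0][2] = min over k of (A[0][0] + B[0][2] = -5 + -3 = -8, A[0][1] + B[1][2] = 1 + 6 = 7, A[0][2] + B[2][2] = -1 + -2 = -3) = -8 (attained at k = 0)
  C[1][0] = min over k of (A[1][0] + B[0][0] = -4 + 4 = 0, A[1][1] + B[1][0] = 2 + 10 = 12, A[1][2] + B[2][0] = 9 + 5 = 14) = 0 (attained at k = 0)
  C[1][1] = min over k of (A[1][0] + B[0][1] = -4 + 6 = 2, A[1][1] + B[1][1] = 2 + -1 = 1, A[1][2] + B[2][1] = 9 + -5 = 4) = 1 (attained at k = 1)
  C[1][2] = min over k of (A[1][0] + B[0][2] = -4 + -3 = -7, A[1][1] + B[1][2] = 2 + 6 = 8, A[1][2] + B[2][2] = 9 + -2 = 7) = -7 (attained at k = 0)
  C[2][0] = min over k of (A[2][0] + B[0][0] = -5 + 4 = -1, A[2][1] + B[1][0] = -3 + 10 = 7, A[2][2] + B[2][0] = 2 + 5 = 7) = -1 (attained at k = 0)
  C[2][1] = min over k of (A[2][0] + B[0][1] = -5 + 6 = 1, A[2][1] + B[1][1] = -3 + -1 = -4, A[2][2] + B[2][1] = 2 + -5 = -3) = -4 (attained at k = 1)
  C[2][2] = min over k of (A[2][0] + B[0][2] = -5 + -3 = -8, A[2][1] + B[1][2] = -3 + 6 = 3, A[2][2] + B[2][2] = 2 + -2 = 0) = -8 (attained at k = 0)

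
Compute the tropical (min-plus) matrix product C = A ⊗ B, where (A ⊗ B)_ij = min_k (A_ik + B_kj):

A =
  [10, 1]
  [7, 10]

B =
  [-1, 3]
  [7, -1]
A ⊗ B =
  [8, 0]
  [6, 9]

Apply the min-plus product entry-by-entry:
  C[0][0] = min over k of (A[0][0] + B[0][0] = 10 + -1 = 9, A[0][1] + B[1][0] = 1 + 7 = 8) = 8 (attained at k = 1)
  C[0][1] = min over k of (A[0][0] + B[0][1] = 10 + 3 = 13, A[0][1] + B[1][1] = 1 + -1 = 0) = 0 (attained at k = 1)
  C[1][0] = min over k of (A[1][0] + B[0][0] = 7 + -1 = 6, A[1][1] + B[1][0] = 10 + 7 = 17) = 6 (attained at k = 0)
  C[1][1] = min over k of (A[1][0] + B[0][1] = 7 + 3 = 10, A[1][1] + B[1][1] = 10 + -1 = 9) = 9 (attained at k = 1)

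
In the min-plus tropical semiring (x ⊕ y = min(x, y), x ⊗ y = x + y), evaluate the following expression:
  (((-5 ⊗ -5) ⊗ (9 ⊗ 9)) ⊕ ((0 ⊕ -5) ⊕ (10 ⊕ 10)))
(((-5 ⊗ -5) ⊗ (9 ⊗ 9)) ⊕ ((0 ⊕ -5) ⊕ (10 ⊕ 10))) = -5

Expand innermost to outermost. Recall ⊕ takes the minimum of its arguments and ⊗ takes their sum. Working out the expression (((-5 ⊗ -5) ⊗ (9 ⊗ 9)) ⊕ ((0 ⊕ -5) ⊕ (10 ⊕ 10))) gives -5.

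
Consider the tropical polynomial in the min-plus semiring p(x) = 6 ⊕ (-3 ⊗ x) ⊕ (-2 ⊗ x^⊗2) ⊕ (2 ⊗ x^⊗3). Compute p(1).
p(1) = -2

A tropical monomial a ⊗ x^⊗i evaluates to a + i · x. Evaluating each term at x = 1:
  Term 0 contributes 6 + 0 · 1 = 6
  Term 1 contributes -3 + 1 · 1 = -2
  Term 2 contributes -2 + 2 · 1 = 0
  Term 3 contributes 2 + 3 · 1 = 5
p(1) = ⊕ of these = min[6, -2, 0, 5] = -2.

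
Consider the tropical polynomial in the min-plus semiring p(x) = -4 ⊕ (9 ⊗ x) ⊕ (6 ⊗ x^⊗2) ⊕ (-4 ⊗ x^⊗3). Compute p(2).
p(2) = -4

A tropical monomial a ⊗ x^⊗i evaluates to a + i · x. Evaluating each term at x = 2:
  Term 0 contributes -4 + 0 · 2 = -4
  Term 1 contributes 9 + 1 · 2 = 11
  Term 2 contributes 6 + 2 · 2 = 10
  Term 3 contributes -4 + 3 · 2 = 2
p(2) = ⊕ of these = min[-4, 11, 10, 2] = -4.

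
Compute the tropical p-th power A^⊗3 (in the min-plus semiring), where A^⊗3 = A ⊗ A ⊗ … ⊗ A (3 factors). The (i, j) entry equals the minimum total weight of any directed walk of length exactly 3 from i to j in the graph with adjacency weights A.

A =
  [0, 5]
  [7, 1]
A^⊗3 =
  [0, 5]
  [7, 3]

Each entry (A^⊗3)_ij equals the minimum over all length-3 walks i = v_0 → v_1 → … → v_3 = j of Σ_t A[v_t][v_{t+1}]. For example, for (i, j) = (0, 1) we minimise over 4 possible intermediate vertex sequences; the minimum is 5, attained along the walk 0 → 0 → 0 → 1.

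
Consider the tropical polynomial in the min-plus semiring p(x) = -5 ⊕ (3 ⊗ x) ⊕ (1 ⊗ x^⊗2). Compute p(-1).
p(-1) = -5

A tropical monomial a ⊗ x^⊗i evaluates to a + i · x. Evaluating each term at x = -1:
  Term 0 contributes -5 + 0 · -1 = -5
  Term 1 contributes 3 + 1 · -1 = 2
  Term 2 contributes 1 + 2 · -1 = -1
p(-1) = ⊕ of these = min[-5, 2, -1] = -5.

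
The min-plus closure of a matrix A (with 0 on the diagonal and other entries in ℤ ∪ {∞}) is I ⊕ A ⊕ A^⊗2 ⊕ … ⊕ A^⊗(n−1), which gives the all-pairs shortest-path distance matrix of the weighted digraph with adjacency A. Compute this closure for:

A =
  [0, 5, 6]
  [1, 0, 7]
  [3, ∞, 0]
Closure =
  [0, 5, 6]
  [1, 0, 7]
  [3, 8, 0]

This is the Floyd-Warshall all-pairs shortest-path computation. For each intermediate vertex k = 0, 1, …, 2, update dist[i][j] ← min(dist[i][j], dist[i][k] + dist[k][j]). The final matrix gives, for each (i, j), the minimum total weight of any directed path from i to j (possibly empty when i = j).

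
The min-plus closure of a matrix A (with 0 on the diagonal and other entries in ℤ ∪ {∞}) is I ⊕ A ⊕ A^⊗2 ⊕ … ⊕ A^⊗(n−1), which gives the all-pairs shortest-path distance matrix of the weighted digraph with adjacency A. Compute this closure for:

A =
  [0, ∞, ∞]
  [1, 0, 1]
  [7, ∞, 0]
Closure =
  [0, ∞, ∞]
  [1, 0, 1]
  [7, ∞, 0]

This is the Floyd-Warshall all-pairs shortest-path computation. For each intermediate vertex k = 0, 1, …, 2, update dist[i][j] ← min(dist[i][j], dist[i][k] + dist[k][j]). The final matrix gives, for each (i, j), the minimum total weight of any directed path from i to j (possibly empty when i = j).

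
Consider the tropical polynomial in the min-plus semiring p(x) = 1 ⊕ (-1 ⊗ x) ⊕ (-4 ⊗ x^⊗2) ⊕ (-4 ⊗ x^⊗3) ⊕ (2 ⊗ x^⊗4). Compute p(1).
p(1) = -2

A tropical monomial a ⊗ x^⊗i evaluates to a + i · x. Evaluating each term at x = 1:
  Term 0 contributes 1 + 0 · 1 = 1
  Term 1 contributes -1 + 1 · 1 = 0
  Term 2 contributes -4 + 2 · 1 = -2
  Term 3 contributes -4 + 3 · 1 = -1
  Term 4 contributes 2 + 4 · 1 = 6
p(1) = ⊕ of these = min[1, 0, -2, -1, 6] = -2.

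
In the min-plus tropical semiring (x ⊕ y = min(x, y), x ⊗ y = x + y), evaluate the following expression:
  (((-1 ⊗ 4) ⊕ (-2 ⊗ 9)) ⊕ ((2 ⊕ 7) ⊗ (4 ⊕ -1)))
(((-1 ⊗ 4) ⊕ (-2 ⊗ 9)) ⊕ ((2 ⊕ 7) ⊗ (4 ⊕ -1))) = 1

Expand innermost to outermost. Recall ⊕ takes the minimum of its arguments and ⊗ takes their sum. Working out the expression (((-1 ⊗ 4) ⊕ (-2 ⊗ 9)) ⊕ ((2 ⊕ 7) ⊗ (4 ⊕ -1))) gives 1.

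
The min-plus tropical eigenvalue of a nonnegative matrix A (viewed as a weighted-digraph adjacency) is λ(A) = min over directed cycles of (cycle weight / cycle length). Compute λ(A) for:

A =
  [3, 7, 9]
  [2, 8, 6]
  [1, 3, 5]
λ(A) = 3

Enumerate directed cycles and compute their means (weight / length). Sample:
  cycle 0 → 0: weight = 3, length = 1, mean = 3/1 ≈ 3.000
  cycle 1 → 1: weight = 8, length = 1, mean = 8/1 ≈ 8.000
  cycle 2 → 2: weight = 5, length = 1, mean = 5/1 ≈ 5.000
  cycle 0 → 1 → 0: weight = 9, length = 2, mean = 9/2 ≈ 4.500
  cycle 0 → 2 → 0: weight = 10, length = 2, mean = 10/2 ≈ 5.000
  cycle 1 → 0 → 1: weight = 9, length = 2, mean = 9/2 ≈ 4.500
Minimum mean = 3.000, attained e.g. along the cycle 0 → 0 with weight 3 and length 1. So λ(A) = 3/1 = 3.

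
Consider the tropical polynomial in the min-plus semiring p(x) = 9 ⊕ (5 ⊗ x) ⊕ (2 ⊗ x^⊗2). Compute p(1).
p(1) = 4

A tropical monomial a ⊗ x^⊗i evaluates to a + i · x. Evaluating each term at x = 1:
  Term 0 contributes 9 + 0 · 1 = 9
  Term 1 contributes 5 + 1 · 1 = 6
  Term 2 contributes 2 + 2 · 1 = 4
p(1) = ⊕ of these = min[9, 6, 4] = 4.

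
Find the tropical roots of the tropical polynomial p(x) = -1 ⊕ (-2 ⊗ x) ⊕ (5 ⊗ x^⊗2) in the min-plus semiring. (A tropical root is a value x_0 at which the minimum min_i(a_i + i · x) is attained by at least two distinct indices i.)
Roots: {-7, 1}

Each tropical root is a break point of the lower envelope of the lines y = a_i + i · x (there are 3 lines, with slopes 0, 1, ..., 2). Only the lines that attain the minimum somewhere contribute to roots; other lines are dominated. Here the surviving (envelope) indices are i = 2, i = 1, i = 0.
Intersections between consecutive envelope lines give the roots: for adjacent envelope indices i < j the intersection is x = (a_i − a_j) / (j − i). Reading off the sorted break points: {-7, 1}.
Verification: at each break x_0, at least two indices attain the minimum of min_i(a_i + i · x_0).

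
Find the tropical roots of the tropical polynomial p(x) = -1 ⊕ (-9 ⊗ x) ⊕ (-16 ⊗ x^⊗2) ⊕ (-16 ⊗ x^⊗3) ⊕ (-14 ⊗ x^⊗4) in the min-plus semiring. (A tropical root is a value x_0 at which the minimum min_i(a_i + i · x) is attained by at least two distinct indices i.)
Roots: {-2, 0, 7, 8}

Each tropical root is a break point of the lower envelope of the lines y = a_i + i · x (there are 5 lines, with slopes 0, 1, ..., 4). Only the lines that attain the minimum somewhere contribute to roots; other lines are dominated. Here the surviving (envelope) indices are i = 4, i = 3, i = 2, i = 1, i = 0.
Intersections between consecutive envelope lines give the roots: for adjacent envelope indices i < j the intersection is x = (a_i − a_j) / (j − i). Reading off the sorted break points: {-2, 0, 7, 8}.
Verification: at each break x_0, at least two indices attain the minimum of min_i(a_i + i · x_0).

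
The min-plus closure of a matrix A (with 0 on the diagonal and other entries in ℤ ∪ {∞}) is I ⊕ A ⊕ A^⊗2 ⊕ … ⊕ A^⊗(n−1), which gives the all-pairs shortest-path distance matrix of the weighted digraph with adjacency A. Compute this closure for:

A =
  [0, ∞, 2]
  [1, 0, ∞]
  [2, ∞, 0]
Closure =
  [0, ∞, 2]
  [1, 0, 3]
  [2, ∞, 0]

This is the Floyd-Warshall all-pairs shortest-path computation. For each intermediate vertex k = 0, 1, …, 2, update dist[i][j] ← min(dist[i][j], dist[i][k] + dist[k][j]). The final matrix gives, for each (i, j), the minimum total weight of any directed path from i to j (possibly empty when i = j).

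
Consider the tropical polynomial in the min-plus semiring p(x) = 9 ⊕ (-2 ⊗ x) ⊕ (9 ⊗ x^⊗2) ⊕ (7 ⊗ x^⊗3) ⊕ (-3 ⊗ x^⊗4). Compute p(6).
p(6) = 4

A tropical monomial a ⊗ x^⊗i evaluates to a + i · x. Evaluating each term at x = 6:
  Term 0 contributes 9 + 0 · 6 = 9
  Term 1 contributes -2 + 1 · 6 = 4
  Term 2 contributes 9 + 2 · 6 = 21
  Term 3 contributes 7 + 3 · 6 = 25
  Term 4 contributes -3 + 4 · 6 = 21
p(6) = ⊕ of these = min[9, 4, 21, 25, 21] = 4.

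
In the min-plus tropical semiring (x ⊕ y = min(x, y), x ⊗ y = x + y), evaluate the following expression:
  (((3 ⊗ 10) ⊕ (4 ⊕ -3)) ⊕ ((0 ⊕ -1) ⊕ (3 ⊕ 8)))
(((3 ⊗ 10) ⊕ (4 ⊕ -3)) ⊕ ((0 ⊕ -1) ⊕ (3 ⊕ 8))) = -3

Expand innermost to outermost. Recall ⊕ takes the minimum of its arguments and ⊗ takes their sum. Working out the expression (((3 ⊗ 10) ⊕ (4 ⊕ -3)) ⊕ ((0 ⊕ -1) ⊕ (3 ⊕ 8))) gives -3.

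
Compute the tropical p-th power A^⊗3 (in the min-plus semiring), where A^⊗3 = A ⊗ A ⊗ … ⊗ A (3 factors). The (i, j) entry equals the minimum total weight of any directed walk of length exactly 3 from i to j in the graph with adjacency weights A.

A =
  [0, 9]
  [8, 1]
A^⊗3 =
  [0, 9]
  [8, 3]

Each entry (A^⊗3)_ij equals the minimum over all length-3 walks i = v_0 → v_1 → … → v_3 = j of Σ_t A[v_t][v_{t+1}]. For example, for (i, j) = (0, 1) we minimise over 4 possible intermediate vertex sequences; the minimum is 9, attained along the walk 0 → 0 → 0 → 1.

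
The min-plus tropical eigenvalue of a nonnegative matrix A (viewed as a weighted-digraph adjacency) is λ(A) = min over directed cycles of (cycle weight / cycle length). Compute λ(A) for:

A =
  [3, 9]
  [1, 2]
λ(A) = 2

Enumerate directed cycles and compute their means (weight / length). Sample:
  cycle 0 → 0: weight = 3, length = 1, mean = 3/1 ≈ 3.000
  cycle 1 → 1: weight = 2, length = 1, mean = 2/1 ≈ 2.000
  cycle 0 → 1 → 0: weight = 10, length = 2, mean = 10/2 ≈ 5.000
  cycle 1 → 0 → 1: weight = 10, length = 2, mean = 10/2 ≈ 5.000
Minimum mean = 2.000, attained e.g. along the cycle 1 → 1 with weight 2 and length 1. So λ(A) = 2/1 = 2.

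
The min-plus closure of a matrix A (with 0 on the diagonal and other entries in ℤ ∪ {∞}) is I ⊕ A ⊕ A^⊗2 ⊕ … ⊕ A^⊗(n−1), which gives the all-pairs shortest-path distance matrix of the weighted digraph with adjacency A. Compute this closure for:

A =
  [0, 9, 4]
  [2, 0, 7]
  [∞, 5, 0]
Closure =
  [0, 9, 4]
  [2, 0, 6]
  [7, 5, 0]

This is the Floyd-Warshall all-pairs shortest-path computation. For each intermediate vertex k = 0, 1, …, 2, update dist[i][j] ← min(dist[i][j], dist[i][k] + dist[k][j]). The final matrix gives, for each (i, j), the minimum total weight of any directed path from i to j (possibly empty when i = j).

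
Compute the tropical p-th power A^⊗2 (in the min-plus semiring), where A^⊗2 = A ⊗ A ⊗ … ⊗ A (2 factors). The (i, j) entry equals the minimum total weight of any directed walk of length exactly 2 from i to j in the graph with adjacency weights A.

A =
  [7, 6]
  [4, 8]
A^⊗2 =
  [10, 13]
  [11, 10]

Each entry (A^⊗2)_ij equals the minimum over all length-2 walks i = v_0 → v_1 → … → v_2 = j of Σ_t A[v_t][v_{t+1}]. For example, for (i, j) = (0, 1) we minimise over 2 possible intermediate vertex sequences; the minimum is 13, attained along the walk 0 → 0 → 1.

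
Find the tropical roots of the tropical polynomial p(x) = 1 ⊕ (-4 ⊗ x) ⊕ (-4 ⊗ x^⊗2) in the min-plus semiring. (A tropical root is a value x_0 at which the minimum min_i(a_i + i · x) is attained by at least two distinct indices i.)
Roots: {0, 5}

Each tropical root is a break point of the lower envelope of the lines y = a_i + i · x (there are 3 lines, with slopes 0, 1, ..., 2). Only the lines that attain the minimum somewhere contribute to roots; other lines are dominated. Here the surviving (envelope) indices are i = 2, i = 1, i = 0.
Intersections between consecutive envelope lines give the roots: for adjacent envelope indices i < j the intersection is x = (a_i − a_j) / (j − i). Reading off the sorted break points: {0, 5}.
Verification: at each break x_0, at least two indices attain the minimum of min_i(a_i + i · x_0).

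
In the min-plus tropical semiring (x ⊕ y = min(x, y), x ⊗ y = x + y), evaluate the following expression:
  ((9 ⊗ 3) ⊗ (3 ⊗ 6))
((9 ⊗ 3) ⊗ (3 ⊗ 6)) = 21

Expand innermost to outermost. Recall ⊕ takes the minimum of its arguments and ⊗ takes their sum. Working out the expression ((9 ⊗ 3) ⊗ (3 ⊗ 6)) gives 21.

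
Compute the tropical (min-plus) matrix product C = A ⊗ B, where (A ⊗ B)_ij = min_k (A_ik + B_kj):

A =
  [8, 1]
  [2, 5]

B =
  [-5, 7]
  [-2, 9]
A ⊗ B =
  [-1, 10]
  [-3, 9]

Apply the min-plus product entry-by-entry:
  C[0][0] = min over k of (A[0][0] + B[0][0] = 8 + -5 = 3, A[0][1] + B[1][0] = 1 + -2 = -1) = -1 (attained at k = 1)
  C[0][1] = min over k of (A[0][0] + B[0][1] = 8 + 7 = 15, A[0][1] + B[1][1] = 1 + 9 = 10) = 10 (attained at k = 1)
  C[1][0] = min over k of (A[1][0] + B[0][0] = 2 + -5 = -3, A[1][1] + B[1][0] = 5 + -2 = 3) = -3 (attained at k = 0)
  C[1][1] = min over k of (A[1][0] + B[0][1] = 2 + 7 = 9, A[1][1] + B[1][1] = 5 + 9 = 14) = 9 (attained at k = 0)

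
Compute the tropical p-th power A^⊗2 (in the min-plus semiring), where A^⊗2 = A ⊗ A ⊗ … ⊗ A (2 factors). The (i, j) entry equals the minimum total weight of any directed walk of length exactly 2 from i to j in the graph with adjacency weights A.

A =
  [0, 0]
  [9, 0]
A^⊗2 =
  [0, 0]
  [9, 0]

Each entry (A^⊗2)_ij equals the minimum over all length-2 walks i = v_0 → v_1 → … → v_2 = j of Σ_t A[v_t][v_{t+1}]. For example, for (i, j) = (0, 1) we minimise over 2 possible intermediate vertex sequences; the minimum is 0, attained along the walk 0 → 0 → 1.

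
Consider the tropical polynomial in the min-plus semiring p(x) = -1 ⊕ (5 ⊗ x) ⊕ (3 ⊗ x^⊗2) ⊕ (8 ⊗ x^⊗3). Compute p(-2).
p(-2) = -1

A tropical monomial a ⊗ x^⊗i evaluates to a + i · x. Evaluating each term at x = -2:
  Term 0 contributes -1 + 0 · -2 = -1
  Term 1 contributes 5 + 1 · -2 = 3
  Term 2 contributes 3 + 2 · -2 = -1
  Term 3 contributes 8 + 3 · -2 = 2
p(-2) = ⊕ of these = min[-1, 3, -1, 2] = -1.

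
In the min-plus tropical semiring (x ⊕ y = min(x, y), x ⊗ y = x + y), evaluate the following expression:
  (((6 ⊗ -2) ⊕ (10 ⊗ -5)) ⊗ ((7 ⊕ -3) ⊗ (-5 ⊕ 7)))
(((6 ⊗ -2) ⊕ (10 ⊗ -5)) ⊗ ((7 ⊕ -3) ⊗ (-5 ⊕ 7))) = -4

Expand innermost to outermost. Recall ⊕ takes the minimum of its arguments and ⊗ takes their sum. Working out the expression (((6 ⊗ -2) ⊕ (10 ⊗ -5)) ⊗ ((7 ⊕ -3) ⊗ (-5 ⊕ 7))) gives -4.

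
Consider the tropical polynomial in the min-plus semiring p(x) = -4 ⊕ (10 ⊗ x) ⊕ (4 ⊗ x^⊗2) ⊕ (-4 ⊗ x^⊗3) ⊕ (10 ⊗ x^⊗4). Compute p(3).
p(3) = -4

A tropical monomial a ⊗ x^⊗i evaluates to a + i · x. Evaluating each term at x = 3:
  Term 0 contributes -4 + 0 · 3 = -4
  Term 1 contributes 10 + 1 · 3 = 13
  Term 2 contributes 4 + 2 · 3 = 10
  Term 3 contributes -4 + 3 · 3 = 5
  Term 4 contributes 10 + 4 · 3 = 22
p(3) = ⊕ of these = min[-4, 13, 10, 5, 22] = -4.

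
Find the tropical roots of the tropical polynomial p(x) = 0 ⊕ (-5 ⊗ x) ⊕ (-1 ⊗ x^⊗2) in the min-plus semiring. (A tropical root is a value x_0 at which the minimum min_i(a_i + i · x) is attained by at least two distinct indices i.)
Roots: {-4, 5}

Each tropical root is a break point of the lower envelope of the lines y = a_i + i · x (there are 3 lines, with slopes 0, 1, ..., 2). Only the lines that attain the minimum somewhere contribute to roots; other lines are dominated. Here the surviving (envelope) indices are i = 2, i = 1, i = 0.
Intersections between consecutive envelope lines give the roots: for adjacent envelope indices i < j the intersection is x = (a_i − a_j) / (j − i). Reading off the sorted break points: {-4, 5}.
Verification: at each break x_0, at least two indices attain the minimum of min_i(a_i + i · x_0).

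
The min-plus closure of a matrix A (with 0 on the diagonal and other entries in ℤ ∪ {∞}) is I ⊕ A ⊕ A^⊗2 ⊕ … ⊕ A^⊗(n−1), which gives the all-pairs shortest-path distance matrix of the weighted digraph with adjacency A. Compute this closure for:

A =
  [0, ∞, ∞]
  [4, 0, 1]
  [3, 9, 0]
Closure =
  [0, ∞, ∞]
  [4, 0, 1]
  [3, 9, 0]

This is the Floyd-Warshall all-pairs shortest-path computation. For each intermediate vertex k = 0, 1, …, 2, update dist[i][j] ← min(dist[i][j], dist[i][k] + dist[k][j]). The final matrix gives, for each (i, j), the minimum total weight of any directed path from i to j (possibly empty when i = j).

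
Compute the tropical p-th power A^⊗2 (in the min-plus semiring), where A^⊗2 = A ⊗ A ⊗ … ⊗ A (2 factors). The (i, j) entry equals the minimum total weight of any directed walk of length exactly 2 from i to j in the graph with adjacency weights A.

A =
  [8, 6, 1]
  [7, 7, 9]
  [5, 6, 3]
A^⊗2 =
  [6, 7, 4]
  [14, 13, 8]
  [8, 9, 6]

Each entry (A^⊗2)_ij equals the minimum over all length-2 walks i = v_0 → v_1 → … → v_2 = j of Σ_t A[v_t][v_{t+1}]. For example, for (i, j) = (0, 2) we minimise over 3 possible intermediate vertex sequences; the minimum is 4, attained along the walk 0 → 2 → 2.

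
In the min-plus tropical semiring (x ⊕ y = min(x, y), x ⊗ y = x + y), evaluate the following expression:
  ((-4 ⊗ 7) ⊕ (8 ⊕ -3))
((-4 ⊗ 7) ⊕ (8 ⊕ -3)) = -3

Expand innermost to outermost. Recall ⊕ takes the minimum of its arguments and ⊗ takes their sum. Working out the expression ((-4 ⊗ 7) ⊕ (8 ⊕ -3)) gives -3.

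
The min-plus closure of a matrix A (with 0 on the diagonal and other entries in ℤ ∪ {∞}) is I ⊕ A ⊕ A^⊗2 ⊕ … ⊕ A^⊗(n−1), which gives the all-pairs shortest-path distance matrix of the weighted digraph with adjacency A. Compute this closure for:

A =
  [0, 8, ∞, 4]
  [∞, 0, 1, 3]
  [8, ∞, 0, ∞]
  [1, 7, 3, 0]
Closure =
  [0, 8, 7, 4]
  [4, 0, 1, 3]
  [8, 16, 0, 12]
  [1, 7, 3, 0]

This is the Floyd-Warshall all-pairs shortest-path computation. For each intermediate vertex k = 0, 1, …, 3, update dist[i][j] ← min(dist[i][j], dist[i][k] + dist[k][j]). The final matrix gives, for each (i, j), the minimum total weight of any directed path from i to j (possibly empty when i = j).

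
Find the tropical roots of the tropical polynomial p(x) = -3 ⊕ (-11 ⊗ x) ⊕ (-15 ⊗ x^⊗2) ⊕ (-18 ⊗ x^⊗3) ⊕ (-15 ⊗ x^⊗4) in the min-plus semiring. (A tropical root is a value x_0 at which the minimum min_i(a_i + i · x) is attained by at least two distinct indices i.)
Roots: {-3, 3, 4, 8}

Each tropical root is a break point of the lower envelope of the lines y = a_i + i · x (there are 5 lines, with slopes 0, 1, ..., 4). Only the lines that attain the minimum somewhere contribute to roots; other lines are dominated. Here the surviving (envelope) indices are i = 4, i = 3, i = 2, i = 1, i = 0.
Intersections between consecutive envelope lines give the roots: for adjacent envelope indices i < j the intersection is x = (a_i − a_j) / (j − i). Reading off the sorted break points: {-3, 3, 4, 8}.
Verification: at each break x_0, at least two indices attain the minimum of min_i(a_i + i · x_0).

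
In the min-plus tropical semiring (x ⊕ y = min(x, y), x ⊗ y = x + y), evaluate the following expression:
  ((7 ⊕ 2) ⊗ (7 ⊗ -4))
((7 ⊕ 2) ⊗ (7 ⊗ -4)) = 5

Expand innermost to outermost. Recall ⊕ takes the minimum of its arguments and ⊗ takes their sum. Working out the expression ((7 ⊕ 2) ⊗ (7 ⊗ -4)) gives 5.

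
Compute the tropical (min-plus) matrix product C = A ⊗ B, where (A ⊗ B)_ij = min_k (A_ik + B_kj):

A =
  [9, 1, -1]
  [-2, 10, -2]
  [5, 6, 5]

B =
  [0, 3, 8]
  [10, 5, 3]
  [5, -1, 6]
A ⊗ B =
  [4, -2, 4]
  [-2, -3, 4]
  [5, 4, 9]

Apply the min-plus product entry-by-entry:
  C[0][0] = min over k of (A[0][0] + B[0][0] = 9 + 0 = 9, A[0][1] + B[1][0] = 1 + 10 = 11, A[0][2] + B[2][0] = -1 + 5 = 4) = 4 (attained at k = 2)
  C[0][1] = min over k of (A[0][0] + B[0][1] = 9 + 3 = 12, A[0][1] + B[1][1] = 1 + 5 = 6, A[0][2] + B[2][1] = -1 + -1 = -2) = -2 (attained at k = 2)
  C[0][2] = min over k of (A[0][0] + B[0][2] = 9 + 8 = 17, A[0][1] + B[1][2] = 1 + 3 = 4, A[0][2] + B[2][2] = -1 + 6 = 5) = 4 (attained at k = 1)
  C[1][0] = min over k of (A[1][0] + B[0][0] = -2 + 0 = -2, A[1][1] + B[1][0] = 10 + 10 = 20, A[1][2] + B[2][0] = -2 + 5 = 3) = -2 (attained at k = 0)
  C[1][1] = min over k of (A[1][0] + B[0][1] = -2 + 3 = 1, A[1][1] + B[1][1] = 10 + 5 = 15, A[1][2] + B[2][1] = -2 + -1 = -3) = -3 (attained at k = 2)
  C[1][2] = min over k of (A[1][0] + B[0][2] = -2 + 8 = 6, A[1][1] + B[1][2] = 10 + 3 = 13, A[1][2] + B[2][2] = -2 + 6 = 4) = 4 (attained at k = 2)
  C[2][0] = min over k of (A[2][0] + B[0][0] = 5 + 0 = 5, A[2][1] + B[1][0] = 6 + 10 = 16, A[2][2] + B[2][0] = 5 + 5 = 10) = 5 (attained at k = 0)
  C[2][1] = min over k of (A[2][0] + B[0][1] = 5 + 3 = 8, A[2][1] + B[1][1] = 6 + 5 = 11, A[2][2] + B[2][1] = 5 + -1 = 4) = 4 (attained at k = 2)
  C[2][2] = min over k of (A[2][0] + B[0][2] = 5 + 8 = 13, A[2][1] + B[1][2] = 6 + 3 = 9, A[2][2] + B[2][2] = 5 + 6 = 11) = 9 (attained at k = 1)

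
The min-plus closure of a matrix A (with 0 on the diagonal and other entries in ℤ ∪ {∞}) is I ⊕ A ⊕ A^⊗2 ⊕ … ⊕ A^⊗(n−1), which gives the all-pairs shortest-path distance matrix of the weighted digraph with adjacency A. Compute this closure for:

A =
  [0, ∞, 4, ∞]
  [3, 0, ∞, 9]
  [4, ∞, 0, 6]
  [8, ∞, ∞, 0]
Closure =
  [0, ∞, 4, 10]
  [3, 0, 7, 9]
  [4, ∞, 0, 6]
  [8, ∞, 12, 0]

This is the Floyd-Warshall all-pairs shortest-path computation. For each intermediate vertex k = 0, 1, …, 3, update dist[i][j] ← min(dist[i][j], dist[i][k] + dist[k][j]). The final matrix gives, for each (i, j), the minimum total weight of any directed path from i to j (possibly empty when i = j).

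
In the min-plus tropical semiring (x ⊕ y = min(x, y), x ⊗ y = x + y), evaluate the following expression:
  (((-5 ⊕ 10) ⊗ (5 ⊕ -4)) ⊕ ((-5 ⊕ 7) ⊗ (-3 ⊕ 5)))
(((-5 ⊕ 10) ⊗ (5 ⊕ -4)) ⊕ ((-5 ⊕ 7) ⊗ (-3 ⊕ 5))) = -9

Expand innermost to outermost. Recall ⊕ takes the minimum of its arguments and ⊗ takes their sum. Working out the expression (((-5 ⊕ 10) ⊗ (5 ⊕ -4)) ⊕ ((-5 ⊕ 7) ⊗ (-3 ⊕ 5))) gives -9.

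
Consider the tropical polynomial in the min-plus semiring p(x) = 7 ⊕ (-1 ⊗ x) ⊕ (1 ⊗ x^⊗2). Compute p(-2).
p(-2) = -3

A tropical monomial a ⊗ x^⊗i evaluates to a + i · x. Evaluating each term at x = -2:
  Term 0 contributes 7 + 0 · -2 = 7
  Term 1 contributes -1 + 1 · -2 = -3
  Term 2 contributes 1 + 2 · -2 = -3
p(-2) = ⊕ of these = min[7, -3, -3] = -3.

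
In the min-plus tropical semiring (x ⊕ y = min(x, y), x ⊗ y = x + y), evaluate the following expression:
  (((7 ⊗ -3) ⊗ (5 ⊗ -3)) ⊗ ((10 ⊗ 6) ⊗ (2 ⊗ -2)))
(((7 ⊗ -3) ⊗ (5 ⊗ -3)) ⊗ ((10 ⊗ 6) ⊗ (2 ⊗ -2))) = 22

Expand innermost to outermost. Recall ⊕ takes the minimum of its arguments and ⊗ takes their sum. Working out the expression (((7 ⊗ -3) ⊗ (5 ⊗ -3)) ⊗ ((10 ⊗ 6) ⊗ (2 ⊗ -2))) gives 22.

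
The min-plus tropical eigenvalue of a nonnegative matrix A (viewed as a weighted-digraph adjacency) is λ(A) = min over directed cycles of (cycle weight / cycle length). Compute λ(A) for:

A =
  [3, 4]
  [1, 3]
λ(A) = 5/2

Enumerate directed cycles and compute their means (weight / length). Sample:
  cycle 0 → 0: weight = 3, length = 1, mean = 3/1 ≈ 3.000
  cycle 1 → 1: weight = 3, length = 1, mean = 3/1 ≈ 3.000
  cycle 0 → 1 → 0: weight = 5, length = 2, mean = 5/2 ≈ 2.500
  cycle 1 → 0 → 1: weight = 5, length = 2, mean = 5/2 ≈ 2.500
Minimum mean = 2.500, attained e.g. along the cycle 0 → 1 → 0 with weight 5 and length 2. So λ(A) = 5/2 = 5/2.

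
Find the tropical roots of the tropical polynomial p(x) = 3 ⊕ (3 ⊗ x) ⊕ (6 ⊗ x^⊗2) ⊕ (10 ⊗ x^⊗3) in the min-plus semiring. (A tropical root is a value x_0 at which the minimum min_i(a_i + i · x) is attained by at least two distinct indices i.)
Roots: {-4, -3, 0}

Each tropical root is a break point of the lower envelope of the lines y = a_i + i · x (there are 4 lines, with slopes 0, 1, ..., 3). Only the lines that attain the minimum somewhere contribute to roots; other lines are dominated. Here the surviving (envelope) indices are i = 3, i = 2, i = 1, i = 0.
Intersections between consecutive envelope lines give the roots: for adjacent envelope indices i < j the intersection is x = (a_i − a_j) / (j − i). Reading off the sorted break points: {-4, -3, 0}.
Verification: at each break x_0, at least two indices attain the minimum of min_i(a_i + i · x_0).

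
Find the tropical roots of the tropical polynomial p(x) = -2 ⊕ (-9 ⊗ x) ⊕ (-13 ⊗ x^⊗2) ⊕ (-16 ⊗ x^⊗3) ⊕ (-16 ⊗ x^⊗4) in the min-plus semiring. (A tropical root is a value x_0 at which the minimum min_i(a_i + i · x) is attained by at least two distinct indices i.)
Roots: {0, 3, 4, 7}

Each tropical root is a break point of the lower envelope of the lines y = a_i + i · x (there are 5 lines, with slopes 0, 1, ..., 4). Only the lines that attain the minimum somewhere contribute to roots; other lines are dominated. Here the surviving (envelope) indices are i = 4, i = 3, i = 2, i = 1, i = 0.
Intersections between consecutive envelope lines give the roots: for adjacent envelope indices i < j the intersection is x = (a_i − a_j) / (j − i). Reading off the sorted break points: {0, 3, 4, 7}.
Verification: at each break x_0, at least two indices attain the minimum of min_i(a_i + i · x_0).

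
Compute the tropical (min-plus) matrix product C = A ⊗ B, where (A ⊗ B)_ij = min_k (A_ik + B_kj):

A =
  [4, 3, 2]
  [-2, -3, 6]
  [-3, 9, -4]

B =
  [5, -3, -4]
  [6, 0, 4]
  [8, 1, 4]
A ⊗ B =
  [9, 1, 0]
  [3, -5, -6]
  [2, -6, -7]

Apply the min-plus product entry-by-entry:
  C[0][0] = min over k of (A[0][0] + B[0][0] = 4 + 5 = 9, A[0][1] + B[1][0] = 3 + 6 = 9, A[0][2] + B[2][0] = 2 + 8 = 10) = 9 (attained at k = 0)
  C[0][1] = min over k of (A[0][0] + B[0][1] = 4 + -3 = 1, A[0][1] + B[1][1] = 3 + 0 = 3, A[0][2] + B[2][1] = 2 + 1 = 3) = 1 (attained at k = 0)
  C[0][2] = min over k of (A[0][0] + B[0][2] = 4 + -4 = 0, A[0][1] + B[1][2] = 3 + 4 = 7, A[0][2] + B[2][2] = 2 + 4 = 6) = 0 (attained at k = 0)
  C[1][0] = min over k of (A[1][0] + B[0][0] = -2 + 5 = 3, A[1][1] + B[1][0] = -3 + 6 = 3, A[1][2] + B[2][0] = 6 + 8 = 14) = 3 (attained at k = 0)
  C[1][1] = min over k of (A[1][0] + B[0][1] = -2 + -3 = -5, A[1][1] + B[1][1] = -3 + 0 = -3, A[1][2] + B[2][1] = 6 + 1 = 7) = -5 (attained at k = 0)
  C[1][2] = min over k of (A[1][0] + B[0][2] = -2 + -4 = -6, A[1][1] + B[1][2] = -3 + 4 = 1, A[1][2] + B[2][2] = 6 + 4 = 10) = -6 (attained at k = 0)
  C[2][0] = min over k of (A[2][0] + B[0][0] = -3 + 5 = 2, A[2][1] + B[1][0] = 9 + 6 = 15, A[2][2] + B[2][0] = -4 + 8 = 4) = 2 (attained at k = 0)
  C[2][1] = min over k of (A[2][0] + B[0][1] = -3 + -3 = -6, A[2][1] + B[1][1] = 9 + 0 = 9, A[2][2] + B[2][1] = -4 + 1 = -3) = -6 (attained at k = 0)
  C[2][2] = min over k of (A[2][0] + B[0][2] = -3 + -4 = -7, A[2][1] + B[1][2] = 9 + 4 = 13, A[2][2] + B[2][2] = -4 + 4 = 0) = -7 (attained at k = 0)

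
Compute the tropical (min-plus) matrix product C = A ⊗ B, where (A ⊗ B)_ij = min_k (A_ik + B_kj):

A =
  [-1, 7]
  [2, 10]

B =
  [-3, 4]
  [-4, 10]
A ⊗ B =
  [-4, 3]
  [-1, 6]

Apply the min-plus product entry-by-entry:
  C[0][0] = min over k of (A[0][0] + B[0][0] = -1 + -3 = -4, A[0][1] + B[1][0] = 7 + -4 = 3) = -4 (attained at k = 0)
  C[0][1] = min over k of (A[0][0] + B[0][1] = -1 + 4 = 3, A[0][1] + B[1][1] = 7 + 10 = 17) = 3 (attained at k = 0)
  C[1][0] = min over k of (A[1][0] + B[0][0] = 2 + -3 = -1, A[1][1] + B[1][0] = 10 + -4 = 6) = -1 (attained at k = 0)
  C[1][1] = min over k of (A[1][0] + B[0][1] = 2 + 4 = 6, A[1][1] + B[1][1] = 10 + 10 = 20) = 6 (attained at k = 0)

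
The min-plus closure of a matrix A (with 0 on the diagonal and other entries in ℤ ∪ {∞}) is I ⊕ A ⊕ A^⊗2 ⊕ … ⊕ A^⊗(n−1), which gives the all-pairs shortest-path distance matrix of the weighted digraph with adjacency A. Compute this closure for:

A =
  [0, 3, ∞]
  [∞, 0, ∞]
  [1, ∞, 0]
Closure =
  [0, 3, ∞]
  [∞, 0, ∞]
  [1, 4, 0]

This is the Floyd-Warshall all-pairs shortest-path computation. For each intermediate vertex k = 0, 1, …, 2, update dist[i][j] ← min(dist[i][j], dist[i][k] + dist[k][j]). The final matrix gives, for each (i, j), the minimum total weight of any directed path from i to j (possibly empty when i = j).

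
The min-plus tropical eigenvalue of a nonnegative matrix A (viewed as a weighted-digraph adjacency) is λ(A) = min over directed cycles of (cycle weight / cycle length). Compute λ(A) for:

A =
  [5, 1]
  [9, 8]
λ(A) = 5

Enumerate directed cycles and compute their means (weight / length). Sample:
  cycle 0 → 0: weight = 5, length = 1, mean = 5/1 ≈ 5.000
  cycle 1 → 1: weight = 8, length = 1, mean = 8/1 ≈ 8.000
  cycle 0 → 1 → 0: weight = 10, length = 2, mean = 10/2 ≈ 5.000
  cycle 1 → 0 → 1: weight = 10, length = 2, mean = 10/2 ≈ 5.000
Minimum mean = 5.000, attained e.g. along the cycle 0 → 0 with weight 5 and length 1. So λ(A) = 5/1 = 5.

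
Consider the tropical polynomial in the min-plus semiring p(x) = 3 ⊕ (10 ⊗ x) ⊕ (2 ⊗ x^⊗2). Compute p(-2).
p(-2) = -2

A tropical monomial a ⊗ x^⊗i evaluates to a + i · x. Evaluating each term at x = -2:
  Term 0 contributes 3 + 0 · -2 = 3
  Term 1 contributes 10 + 1 · -2 = 8
  Term 2 contributes 2 + 2 · -2 = -2
p(-2) = ⊕ of these = min[3, 8, -2] = -2.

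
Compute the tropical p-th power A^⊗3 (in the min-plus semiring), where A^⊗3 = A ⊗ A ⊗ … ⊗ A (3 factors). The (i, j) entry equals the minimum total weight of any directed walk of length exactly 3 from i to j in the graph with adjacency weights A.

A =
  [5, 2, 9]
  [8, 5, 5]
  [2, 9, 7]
A^⊗3 =
  [9, 12, 12]
  [12, 9, 15]
  [12, 9, 9]

Each entry (A^⊗3)_ij equals the minimum over all length-3 walks i = v_0 → v_1 → … → v_3 = j of Σ_t A[v_t][v_{t+1}]. For example, for (i, j) = (0, 2) we minimise over 9 possible intermediate vertex sequences; the minimum is 12, attained along the walk 0 → 0 → 1 → 2.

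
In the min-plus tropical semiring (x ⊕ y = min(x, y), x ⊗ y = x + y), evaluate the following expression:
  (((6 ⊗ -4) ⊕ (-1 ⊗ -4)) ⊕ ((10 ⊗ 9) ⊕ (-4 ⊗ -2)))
(((6 ⊗ -4) ⊕ (-1 ⊗ -4)) ⊕ ((10 ⊗ 9) ⊕ (-4 ⊗ -2))) = -6

Expand innermost to outermost. Recall ⊕ takes the minimum of its arguments and ⊗ takes their sum. Working out the expression (((6 ⊗ -4) ⊕ (-1 ⊗ -4)) ⊕ ((10 ⊗ 9) ⊕ (-4 ⊗ -2))) gives -6.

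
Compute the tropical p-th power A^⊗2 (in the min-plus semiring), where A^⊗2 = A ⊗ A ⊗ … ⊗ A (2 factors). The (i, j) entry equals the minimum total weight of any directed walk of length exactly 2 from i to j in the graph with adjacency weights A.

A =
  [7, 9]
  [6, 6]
A^⊗2 =
  [14, 15]
  [12, 12]

Each entry (A^⊗2)_ij equals the minimum over all length-2 walks i = v_0 → v_1 → … → v_2 = j of Σ_t A[v_t][v_{t+1}]. For example, for (i, j) = (0, 1) we minimise over 2 possible intermediate vertex sequences; the minimum is 15, attained along the walk 0 → 1 → 1.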